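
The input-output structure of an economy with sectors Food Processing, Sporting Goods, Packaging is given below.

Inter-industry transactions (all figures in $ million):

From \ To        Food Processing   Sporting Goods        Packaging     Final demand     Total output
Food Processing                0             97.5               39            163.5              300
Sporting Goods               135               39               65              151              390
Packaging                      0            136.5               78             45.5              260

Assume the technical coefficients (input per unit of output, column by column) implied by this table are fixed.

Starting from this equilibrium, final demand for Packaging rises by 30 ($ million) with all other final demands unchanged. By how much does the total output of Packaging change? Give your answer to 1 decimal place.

Technical coefficients a_ij = z_ij / X_j:
  a_11 = 0/300 = 0.00, a_21 = 135/300 = 0.45, a_31 = 0/300 = 0.00
  a_12 = 97.5/390 = 0.25, a_22 = 39/390 = 0.10, a_32 = 136.5/390 = 0.35
  a_13 = 39/260 = 0.15, a_23 = 65/260 = 0.25, a_33 = 78/260 = 0.30
I − A =
  [   1.00    -0.25    -0.15]
  [  -0.45     0.90    -0.25]
  [   0.00    -0.35     0.70]
Cofactors of I−A, C_ij = (−1)^(i+j)·(minor ij) (rows/columns in the sector order above):
  C_11 = (0.90)(0.70) − (-0.25)(-0.35) = 0.5425
  C_12 = −[(-0.45)(0.70) − (-0.25)(0.00)] = 0.3150
  C_13 = (-0.45)(-0.35) − (0.90)(0.00) = 0.1575
  C_21 = −[(-0.25)(0.70) − (-0.15)(-0.35)] = 0.2275
  C_22 = (1.00)(0.70) − (-0.15)(0.00) = 0.7000
  C_23 = −[(1.00)(-0.35) − (-0.25)(0.00)] = 0.3500
  C_31 = (-0.25)(-0.25) − (-0.15)(0.90) = 0.1975
  C_32 = −[(1.00)(-0.25) − (-0.15)(-0.45)] = 0.3175
  C_33 = (1.00)(0.90) − (-0.25)(-0.45) = 0.7875
det(I−A) = Σ_j (I−A)_1j·C_1j = (1.00)(0.5425) + (-0.25)(0.3150) + (-0.15)(0.1575) = 0.440125
adj(I−A) = Cᵀ =
  [ 0.5425   0.2275   0.1975]
  [ 0.3150   0.7000   0.3175]
  [ 0.1575   0.3500   0.7875]
(I − A)⁻¹ = adj(I−A) / det(I−A) ≈
  [   1.2326     0.5169     0.4487]
  [   0.7157     1.5905     0.7214]
  [   0.3579     0.7952     1.7893]
Δx = (I − A)⁻¹ Δd with Δd having +30 in the Packaging component and 0 elsewhere.
So Δx_3 = L_33 · (+30), where L_33 = adj(I−A)_33 / det(I−A) = 0.7875 / 0.440125.
Δx_3 = 0.7875 × (+30) / 0.440125 = 23.625 / 0.440125 ≈ 53.7.

Δx_3 = 53.7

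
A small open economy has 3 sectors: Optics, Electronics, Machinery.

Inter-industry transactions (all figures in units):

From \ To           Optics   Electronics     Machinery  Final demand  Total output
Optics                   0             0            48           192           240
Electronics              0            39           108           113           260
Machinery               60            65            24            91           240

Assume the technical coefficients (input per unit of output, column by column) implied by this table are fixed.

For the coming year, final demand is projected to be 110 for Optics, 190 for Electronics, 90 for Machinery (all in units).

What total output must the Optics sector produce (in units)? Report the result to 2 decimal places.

Technical coefficients a_ij = z_ij / X_j:
  a_11 = 0/240 = 0.00, a_21 = 0/240 = 0.00, a_31 = 60/240 = 0.25
  a_12 = 0/260 = 0.00, a_22 = 39/260 = 0.15, a_32 = 65/260 = 0.25
  a_13 = 48/240 = 0.20, a_23 = 108/240 = 0.45, a_33 = 24/240 = 0.10
I − A =
  [   1.00     0.00    -0.20]
  [   0.00     0.85    -0.45]
  [  -0.25    -0.25     0.90]
Cofactors of I−A, C_ij = (−1)^(i+j)·(minor ij) (rows/columns in the sector order above):
  C_11 = (0.85)(0.90) − (-0.45)(-0.25) = 0.6525
  C_12 = −[(0.00)(0.90) − (-0.45)(-0.25)] = 0.1125
  C_13 = (0.00)(-0.25) − (0.85)(-0.25) = 0.2125
  C_21 = −[(0.00)(0.90) − (-0.20)(-0.25)] = 0.0500
  C_22 = (1.00)(0.90) − (-0.20)(-0.25) = 0.8500
  C_23 = −[(1.00)(-0.25) − (0.00)(-0.25)] = 0.2500
  C_31 = (0.00)(-0.45) − (-0.20)(0.85) = 0.1700
  C_32 = −[(1.00)(-0.45) − (-0.20)(0.00)] = 0.4500
  C_33 = (1.00)(0.85) − (0.00)(0.00) = 0.8500
det(I−A) = Σ_j (I−A)_1j·C_1j = (1.00)(0.6525) + (0.00)(0.1125) + (-0.20)(0.2125) = 0.6100
adj(I−A) = Cᵀ =
  [ 0.6525   0.0500   0.1700]
  [ 0.1125   0.8500   0.4500]
  [ 0.2125   0.2500   0.8500]
(I − A)⁻¹ = adj(I−A) / det(I−A) ≈
  [   1.0697     0.0820     0.2787]
  [   0.1844     1.3934     0.7377]
  [   0.3484     0.4098     1.3934]
x = (I − A)⁻¹ d = adj(I−A)·d / det(I−A), with det(I−A) = 0.6100:
  x_1 = (0.6525·110 + 0.0500·190 + 0.1700·90) / 0.6100 = 96.575 / 0.6100 ≈ 158.32
  x_2 = (0.1125·110 + 0.8500·190 + 0.4500·90) / 0.6100 = 214.375 / 0.6100 ≈ 351.43
  x_3 = (0.2125·110 + 0.2500·190 + 0.8500·90) / 0.6100 = 147.375 / 0.6100 ≈ 241.60

x_1 = 158.32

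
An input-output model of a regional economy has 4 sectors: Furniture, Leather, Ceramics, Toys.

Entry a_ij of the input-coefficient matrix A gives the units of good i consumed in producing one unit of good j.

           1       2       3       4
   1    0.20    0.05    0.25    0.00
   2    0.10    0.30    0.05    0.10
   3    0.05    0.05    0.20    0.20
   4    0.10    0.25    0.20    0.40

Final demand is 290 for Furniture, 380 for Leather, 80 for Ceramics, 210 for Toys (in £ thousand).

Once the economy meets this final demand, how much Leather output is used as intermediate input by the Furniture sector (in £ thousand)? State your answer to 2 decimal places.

z_21 = 53.83

I − A =
  [   0.80    -0.05    -0.25     0.00]
  [  -0.10     0.70    -0.05    -0.10]
  [  -0.05    -0.05     0.80    -0.20]
  [  -0.10    -0.25    -0.20     0.60]
Compute the cofactors C_ij = (−1)^(i+j)·(3×3 minor ij) of I−A; the adjugate is their transpose:
adj(I−A) = Cᵀ =
  [ 0.283000   0.042000   0.101250   0.040750]
  [ 0.055500   0.339500   0.057500   0.075750]
  [ 0.042250   0.066500   0.312500   0.115250]
  [ 0.084375   0.170625   0.145000   0.431875]
det(I−A) = Σ_j (I−A)_1j·C_1j = (0.80)(0.283000) + (-0.05)(0.055500) + (-0.25)(0.042250) + (0.00)(0.084375) = 0.2130625
(I − A)⁻¹ = adj(I−A) / det(I−A) ≈
  [   1.3282     0.1971     0.4752     0.1913]
  [   0.2605     1.5934     0.2699     0.3555]
  [   0.1983     0.3121     1.4667     0.5409]
  [   0.3960     0.8008     0.6806     2.0270]
First solve x = (I − A)⁻¹ d = adj(I−A)·d / det(I−A); in particular x_1 = (0.283000·290 + 0.042000·380 + 0.101250·80 + 0.040750·210) / 0.2130625 = 114.6875 / 0.2130625 ≈ 538.2810.
Intermediate flow from 2 to 1: z_21 = a_21 · x_1 = 0.10 × 114.6875 / 0.2130625 = 11.46875 / 0.2130625 ≈ 53.83.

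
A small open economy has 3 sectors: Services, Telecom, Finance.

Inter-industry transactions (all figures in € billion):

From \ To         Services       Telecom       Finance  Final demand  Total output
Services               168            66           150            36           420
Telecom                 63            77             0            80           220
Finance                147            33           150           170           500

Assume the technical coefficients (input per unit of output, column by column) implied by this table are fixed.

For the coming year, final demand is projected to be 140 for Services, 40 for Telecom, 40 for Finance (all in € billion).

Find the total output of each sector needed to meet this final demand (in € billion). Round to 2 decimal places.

Technical coefficients a_ij = z_ij / X_j:
  a_SS = 168/420 = 0.40, a_TS = 63/420 = 0.15, a_FS = 147/420 = 0.35
  a_ST = 66/220 = 0.30, a_TT = 77/220 = 0.35, a_FT = 33/220 = 0.15
  a_SF = 150/500 = 0.30, a_TF = 0/500 = 0.00, a_FF = 150/500 = 0.30
I − A =
  [   0.60    -0.30    -0.30]
  [  -0.15     0.65     0.00]
  [  -0.35    -0.15     0.70]
Cofactors of I−A, C_ij = (−1)^(i+j)·(minor ij) (rows/columns in the sector order above):
  C_11 = (0.65)(0.70) − (0.00)(-0.15) = 0.4550
  C_12 = −[(-0.15)(0.70) − (0.00)(-0.35)] = 0.1050
  C_13 = (-0.15)(-0.15) − (0.65)(-0.35) = 0.2500
  C_21 = −[(-0.30)(0.70) − (-0.30)(-0.15)] = 0.2550
  C_22 = (0.60)(0.70) − (-0.30)(-0.35) = 0.3150
  C_23 = −[(0.60)(-0.15) − (-0.30)(-0.35)] = 0.1950
  C_31 = (-0.30)(0.00) − (-0.30)(0.65) = 0.1950
  C_32 = −[(0.60)(0.00) − (-0.30)(-0.15)] = 0.0450
  C_33 = (0.60)(0.65) − (-0.30)(-0.15) = 0.3450
det(I−A) = Σ_j (I−A)_1j·C_1j = (0.60)(0.4550) + (-0.30)(0.1050) + (-0.30)(0.2500) = 0.1665
adj(I−A) = Cᵀ =
  [ 0.4550   0.2550   0.1950]
  [ 0.1050   0.3150   0.0450]
  [ 0.2500   0.1950   0.3450]
(I − A)⁻¹ = adj(I−A) / det(I−A) ≈
  [   2.7327     1.5315     1.1712]
  [   0.6306     1.8919     0.2703]
  [   1.5015     1.1712     2.0721]
x = (I − A)⁻¹ d = adj(I−A)·d / det(I−A), with det(I−A) = 0.1665:
  x_S = (0.4550·140 + 0.2550·40 + 0.1950·40) / 0.1665 = 81.70 / 0.1665 ≈ 490.69
  x_T = (0.1050·140 + 0.3150·40 + 0.0450·40) / 0.1665 = 29.10 / 0.1665 ≈ 174.77
  x_F = (0.2500·140 + 0.1950·40 + 0.3450·40) / 0.1665 = 56.60 / 0.1665 ≈ 339.94

x_S = 490.69, x_T = 174.77, x_F = 339.94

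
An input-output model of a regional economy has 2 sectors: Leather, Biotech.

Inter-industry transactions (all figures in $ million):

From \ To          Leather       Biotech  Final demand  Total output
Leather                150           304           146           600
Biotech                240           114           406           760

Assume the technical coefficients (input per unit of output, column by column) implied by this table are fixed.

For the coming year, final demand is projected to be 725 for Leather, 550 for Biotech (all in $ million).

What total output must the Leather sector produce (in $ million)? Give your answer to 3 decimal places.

Technical coefficients a_ij = z_ij / X_j:
  a_11 = 150/600 = 0.25, a_21 = 240/600 = 0.40
  a_12 = 304/760 = 0.40, a_22 = 114/760 = 0.15
I − A =
  [   0.75    -0.40]
  [  -0.40     0.85]
det(I−A) = (0.75)(0.85) − (-0.40)(-0.40) = 0.4775
adj(I−A) = [[0.85, 0.40], [0.40, 0.75]]
(I − A)⁻¹ = adj(I−A) / det(I−A) ≈
  [   1.7801     0.8377]
  [   0.8377     1.5707]
x = (I − A)⁻¹ d = adj(I−A)·d / det(I−A), with det(I−A) = 0.4775:
  x_1 = (0.85·725 + 0.40·550) / 0.4775 = 836.25 / 0.4775 ≈ 1751.309
  x_2 = (0.40·725 + 0.75·550) / 0.4775 = 702.50 / 0.4775 ≈ 1471.204

x_1 = 1751.309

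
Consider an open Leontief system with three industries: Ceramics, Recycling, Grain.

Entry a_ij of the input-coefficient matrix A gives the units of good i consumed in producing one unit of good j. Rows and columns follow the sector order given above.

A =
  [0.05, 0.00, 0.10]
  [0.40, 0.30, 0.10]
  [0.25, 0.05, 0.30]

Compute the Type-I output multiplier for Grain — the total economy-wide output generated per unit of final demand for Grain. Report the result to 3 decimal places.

I − A =
  [   0.95     0.00    -0.10]
  [  -0.40     0.70    -0.10]
  [  -0.25    -0.05     0.70]
Cofactors of I−A, C_ij = (−1)^(i+j)·(minor ij) (rows/columns in the sector order above):
  C_11 = (0.70)(0.70) − (-0.10)(-0.05) = 0.4850
  C_12 = −[(-0.40)(0.70) − (-0.10)(-0.25)] = 0.3050
  C_13 = (-0.40)(-0.05) − (0.70)(-0.25) = 0.1950
  C_21 = −[(0.00)(0.70) − (-0.10)(-0.05)] = 0.0050
  C_22 = (0.95)(0.70) − (-0.10)(-0.25) = 0.6400
  C_23 = −[(0.95)(-0.05) − (0.00)(-0.25)] = 0.0475
  C_31 = (0.00)(-0.10) − (-0.10)(0.70) = 0.0700
  C_32 = −[(0.95)(-0.10) − (-0.10)(-0.40)] = 0.1350
  C_33 = (0.95)(0.70) − (0.00)(-0.40) = 0.6650
det(I−A) = Σ_j (I−A)_1j·C_1j = (0.95)(0.4850) + (0.00)(0.3050) + (-0.10)(0.1950) = 0.44125
adj(I−A) = Cᵀ =
  [ 0.4850   0.0050   0.0700]
  [ 0.3050   0.6400   0.1350]
  [ 0.1950   0.0475   0.6650]
(I − A)⁻¹ = adj(I−A) / det(I−A) ≈
  [   1.0992     0.0113     0.1586]
  [   0.6912     1.4504     0.3059]
  [   0.4419     0.1076     1.5071]
The output multiplier for sector j is the column-j sum of the Leontief inverse (I − A)⁻¹ = adj(I−A) / det(I−A).
Column 3 of adj(I−A): (0.0700, 0.1350, 0.6650); det(I−A) = 0.44125.
m_3 = (0.0700 + 0.1350 + 0.6650) / 0.44125 = 0.87 / 0.44125 ≈ 1.972.

m_3 = 1.972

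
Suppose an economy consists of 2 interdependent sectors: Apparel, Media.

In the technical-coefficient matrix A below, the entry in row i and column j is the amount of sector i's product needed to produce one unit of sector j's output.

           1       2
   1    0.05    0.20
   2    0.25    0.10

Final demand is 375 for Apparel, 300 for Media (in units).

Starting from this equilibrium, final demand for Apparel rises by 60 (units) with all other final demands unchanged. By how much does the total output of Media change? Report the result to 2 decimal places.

I − A =
  [   0.95    -0.20]
  [  -0.25     0.90]
det(I−A) = (0.95)(0.90) − (-0.20)(-0.25) = 0.8050
adj(I−A) = [[0.90, 0.20], [0.25, 0.95]]
(I − A)⁻¹ = adj(I−A) / det(I−A) ≈
  [   1.1180     0.2484]
  [   0.3106     1.1801]
Δx = (I − A)⁻¹ Δd with Δd having +60 in the Apparel component and 0 elsewhere.
So Δx_2 = L_21 · (+60), where L_21 = adj(I−A)_21 / det(I−A) = 0.25 / 0.8050.
Δx_2 = 0.25 × (+60) / 0.8050 = 15.00 / 0.8050 ≈ 18.63.

Δx_2 = 18.63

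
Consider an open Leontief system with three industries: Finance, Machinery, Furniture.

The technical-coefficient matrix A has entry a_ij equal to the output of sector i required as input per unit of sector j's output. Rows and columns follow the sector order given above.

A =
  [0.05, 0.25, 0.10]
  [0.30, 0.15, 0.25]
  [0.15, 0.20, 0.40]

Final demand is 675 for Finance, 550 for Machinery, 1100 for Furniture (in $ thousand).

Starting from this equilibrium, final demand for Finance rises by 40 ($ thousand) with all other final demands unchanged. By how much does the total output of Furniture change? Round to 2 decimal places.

I − A =
  [   0.95    -0.25    -0.10]
  [  -0.30     0.85    -0.25]
  [  -0.15    -0.20     0.60]
Cofactors of I−A, C_ij = (−1)^(i+j)·(minor ij) (rows/columns in the sector order above):
  C_11 = (0.85)(0.60) − (-0.25)(-0.20) = 0.4600
  C_12 = −[(-0.30)(0.60) − (-0.25)(-0.15)] = 0.2175
  C_13 = (-0.30)(-0.20) − (0.85)(-0.15) = 0.1875
  C_21 = −[(-0.25)(0.60) − (-0.10)(-0.20)] = 0.1700
  C_22 = (0.95)(0.60) − (-0.10)(-0.15) = 0.5550
  C_23 = −[(0.95)(-0.20) − (-0.25)(-0.15)] = 0.2275
  C_31 = (-0.25)(-0.25) − (-0.10)(0.85) = 0.1475
  C_32 = −[(0.95)(-0.25) − (-0.10)(-0.30)] = 0.2675
  C_33 = (0.95)(0.85) − (-0.25)(-0.30) = 0.7325
det(I−A) = Σ_j (I−A)_1j·C_1j = (0.95)(0.4600) + (-0.25)(0.2175) + (-0.10)(0.1875) = 0.363875
adj(I−A) = Cᵀ =
  [ 0.4600   0.1700   0.1475]
  [ 0.2175   0.5550   0.2675]
  [ 0.1875   0.2275   0.7325]
(I − A)⁻¹ = adj(I−A) / det(I−A) ≈
  [   1.2642     0.4672     0.4054]
  [   0.5977     1.5252     0.7351]
  [   0.5153     0.6252     2.0131]
Δx = (I − A)⁻¹ Δd with Δd having +40 in the Finance component and 0 elsewhere.
So Δx_3 = L_31 · (+40), where L_31 = adj(I−A)_31 / det(I−A) = 0.1875 / 0.363875.
Δx_3 = 0.1875 × (+40) / 0.363875 = 7.50 / 0.363875 ≈ 20.61.

Δx_3 = 20.61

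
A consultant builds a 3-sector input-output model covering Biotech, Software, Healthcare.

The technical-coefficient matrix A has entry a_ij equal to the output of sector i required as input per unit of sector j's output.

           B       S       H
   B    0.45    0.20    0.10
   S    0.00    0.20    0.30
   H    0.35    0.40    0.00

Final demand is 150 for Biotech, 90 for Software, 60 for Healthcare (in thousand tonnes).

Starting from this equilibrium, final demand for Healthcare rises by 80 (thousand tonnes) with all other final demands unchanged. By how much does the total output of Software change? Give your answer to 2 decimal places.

I − A =
  [   0.55    -0.20    -0.10]
  [   0.00     0.80    -0.30]
  [  -0.35    -0.40     1.00]
Cofactors of I−A, C_ij = (−1)^(i+j)·(minor ij) (rows/columns in the sector order above):
  C_11 = (0.80)(1.00) − (-0.30)(-0.40) = 0.6800
  C_12 = −[(0.00)(1.00) − (-0.30)(-0.35)] = 0.1050
  C_13 = (0.00)(-0.40) − (0.80)(-0.35) = 0.2800
  C_21 = −[(-0.20)(1.00) − (-0.10)(-0.40)] = 0.2400
  C_22 = (0.55)(1.00) − (-0.10)(-0.35) = 0.5150
  C_23 = −[(0.55)(-0.40) − (-0.20)(-0.35)] = 0.2900
  C_31 = (-0.20)(-0.30) − (-0.10)(0.80) = 0.1400
  C_32 = −[(0.55)(-0.30) − (-0.10)(0.00)] = 0.1650
  C_33 = (0.55)(0.80) − (-0.20)(0.00) = 0.4400
det(I−A) = Σ_j (I−A)_1j·C_1j = (0.55)(0.6800) + (-0.20)(0.1050) + (-0.10)(0.2800) = 0.3250
adj(I−A) = Cᵀ =
  [ 0.6800   0.2400   0.1400]
  [ 0.1050   0.5150   0.1650]
  [ 0.2800   0.2900   0.4400]
(I − A)⁻¹ = adj(I−A) / det(I−A) ≈
  [   2.0923     0.7385     0.4308]
  [   0.3231     1.5846     0.5077]
  [   0.8615     0.8923     1.3538]
Δx = (I − A)⁻¹ Δd with Δd having +80 in the Healthcare component and 0 elsewhere.
So Δx_S = L_SH · (+80), where L_SH = adj(I−A)_SH / det(I−A) = 0.1650 / 0.3250.
Δx_S = 0.1650 × (+80) / 0.3250 = 13.20 / 0.3250 ≈ 40.62.

Δx_S = 40.62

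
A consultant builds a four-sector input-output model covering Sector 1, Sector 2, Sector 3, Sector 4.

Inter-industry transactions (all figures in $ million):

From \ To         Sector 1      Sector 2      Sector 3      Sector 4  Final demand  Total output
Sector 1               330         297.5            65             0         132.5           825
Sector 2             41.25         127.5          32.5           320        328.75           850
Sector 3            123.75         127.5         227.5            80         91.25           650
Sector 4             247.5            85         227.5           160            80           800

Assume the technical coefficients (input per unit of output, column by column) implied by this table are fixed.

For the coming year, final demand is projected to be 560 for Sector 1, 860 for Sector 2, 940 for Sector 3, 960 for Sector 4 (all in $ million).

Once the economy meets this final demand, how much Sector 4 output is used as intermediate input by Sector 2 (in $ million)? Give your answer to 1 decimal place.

Technical coefficients a_ij = z_ij / X_j:
  a_11 = 330/825 = 0.40, a_21 = 41.25/825 = 0.05, a_31 = 123.75/825 = 0.15, a_41 = 247.5/825 = 0.30
  a_12 = 297.5/850 = 0.35, a_22 = 127.5/850 = 0.15, a_32 = 127.5/850 = 0.15, a_42 = 85/850 = 0.10
  a_13 = 65/650 = 0.10, a_23 = 32.5/650 = 0.05, a_33 = 227.5/650 = 0.35, a_43 = 227.5/650 = 0.35
  a_14 = 0/800 = 0.00, a_24 = 320/800 = 0.40, a_34 = 80/800 = 0.10, a_44 = 160/800 = 0.20
I − A =
  [   0.60    -0.35    -0.10     0.00]
  [  -0.05     0.85    -0.05    -0.40]
  [  -0.15    -0.15     0.65    -0.10]
  [  -0.30    -0.10    -0.35     0.80]
Compute the cofactors C_ij = (−1)^(i+j)·(3×3 minor ij) of I−A; the adjugate is their transpose:
adj(I−A) = Cᵀ =
  [ 0.358750   0.182750   0.127000   0.107250]
  [ 0.130750   0.276000   0.124000   0.153500]
  [ 0.146000   0.130500   0.328000   0.106250]
  [ 0.214750   0.160125   0.206625   0.299500]
det(I−A) = Σ_j (I−A)_1j·C_1j = (0.60)(0.358750) + (-0.35)(0.130750) + (-0.10)(0.146000) + (0.00)(0.214750) = 0.1548875
(I − A)⁻¹ = adj(I−A) / det(I−A) ≈
  [   2.3162     1.1799     0.8199     0.6924]
  [   0.8442     1.7819     0.8006     0.9910]
  [   0.9426     0.8425     2.1177     0.6860]
  [   1.3865     1.0338     1.3340     1.9337]
First solve x = (I − A)⁻¹ d = adj(I−A)·d / det(I−A); in particular x_2 = (0.130750·560 + 0.276000·860 + 0.124000·940 + 0.153500·960) / 0.1548875 = 574.50 / 0.1548875 ≈ 3709.144.
Intermediate flow from 4 to 2: z_42 = a_42 · x_2 = 0.10 × 574.50 / 0.1548875 = 57.45 / 0.1548875 ≈ 370.9.

z_42 = 370.9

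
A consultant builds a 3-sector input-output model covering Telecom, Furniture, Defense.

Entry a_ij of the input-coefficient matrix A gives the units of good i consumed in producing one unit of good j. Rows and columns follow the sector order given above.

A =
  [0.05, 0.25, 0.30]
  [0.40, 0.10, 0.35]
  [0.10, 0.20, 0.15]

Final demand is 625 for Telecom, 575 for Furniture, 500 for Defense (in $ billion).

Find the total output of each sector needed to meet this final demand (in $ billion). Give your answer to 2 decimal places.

x_1 = 1493.33, x_2 = 1760.79, x_3 = 1178.23

I − A =
  [   0.95    -0.25    -0.30]
  [  -0.40     0.90    -0.35]
  [  -0.10    -0.20     0.85]
Cofactors of I−A, C_ij = (−1)^(i+j)·(minor ij) (rows/columns in the sector order above):
  C_11 = (0.90)(0.85) − (-0.35)(-0.20) = 0.6950
  C_12 = −[(-0.40)(0.85) − (-0.35)(-0.10)] = 0.3750
  C_13 = (-0.40)(-0.20) − (0.90)(-0.10) = 0.1700
  C_21 = −[(-0.25)(0.85) − (-0.30)(-0.20)] = 0.2725
  C_22 = (0.95)(0.85) − (-0.30)(-0.10) = 0.7775
  C_23 = −[(0.95)(-0.20) − (-0.25)(-0.10)] = 0.2150
  C_31 = (-0.25)(-0.35) − (-0.30)(0.90) = 0.3575
  C_32 = −[(0.95)(-0.35) − (-0.30)(-0.40)] = 0.4525
  C_33 = (0.95)(0.90) − (-0.25)(-0.40) = 0.7550
det(I−A) = Σ_j (I−A)_1j·C_1j = (0.95)(0.6950) + (-0.25)(0.3750) + (-0.30)(0.1700) = 0.5155
adj(I−A) = Cᵀ =
  [ 0.6950   0.2725   0.3575]
  [ 0.3750   0.7775   0.4525]
  [ 0.1700   0.2150   0.7550]
(I − A)⁻¹ = adj(I−A) / det(I−A) ≈
  [   1.3482     0.5286     0.6935]
  [   0.7274     1.5082     0.8778]
  [   0.3298     0.4171     1.4646]
x = (I − A)⁻¹ d = adj(I−A)·d / det(I−A), with det(I−A) = 0.5155:
  x_1 = (0.6950·625 + 0.2725·575 + 0.3575·500) / 0.5155 = 769.8125 / 0.5155 ≈ 1493.33
  x_2 = (0.3750·625 + 0.7775·575 + 0.4525·500) / 0.5155 = 907.6875 / 0.5155 ≈ 1760.79
  x_3 = (0.1700·625 + 0.2150·575 + 0.7550·500) / 0.5155 = 607.375 / 0.5155 ≈ 1178.23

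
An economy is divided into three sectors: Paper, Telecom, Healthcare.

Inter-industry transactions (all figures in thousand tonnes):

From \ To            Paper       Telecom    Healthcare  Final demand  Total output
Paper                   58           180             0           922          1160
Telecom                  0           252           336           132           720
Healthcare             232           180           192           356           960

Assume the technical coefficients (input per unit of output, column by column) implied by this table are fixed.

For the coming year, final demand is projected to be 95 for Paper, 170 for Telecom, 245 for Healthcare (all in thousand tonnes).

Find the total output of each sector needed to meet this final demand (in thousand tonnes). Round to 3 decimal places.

x_P = 245.377, x_T = 552.431, x_H = 540.229

Technical coefficients a_ij = z_ij / X_j:
  a_PP = 58/1160 = 0.05, a_TP = 0/1160 = 0.00, a_HP = 232/1160 = 0.20
  a_PT = 180/720 = 0.25, a_TT = 252/720 = 0.35, a_HT = 180/720 = 0.25
  a_PH = 0/960 = 0.00, a_TH = 336/960 = 0.35, a_HH = 192/960 = 0.20
I − A =
  [   0.95    -0.25     0.00]
  [   0.00     0.65    -0.35]
  [  -0.20    -0.25     0.80]
Cofactors of I−A, C_ij = (−1)^(i+j)·(minor ij) (rows/columns in the sector order above):
  C_11 = (0.65)(0.80) − (-0.35)(-0.25) = 0.4325
  C_12 = −[(0.00)(0.80) − (-0.35)(-0.20)] = 0.0700
  C_13 = (0.00)(-0.25) − (0.65)(-0.20) = 0.1300
  C_21 = −[(-0.25)(0.80) − (0.00)(-0.25)] = 0.2000
  C_22 = (0.95)(0.80) − (0.00)(-0.20) = 0.7600
  C_23 = −[(0.95)(-0.25) − (-0.25)(-0.20)] = 0.2875
  C_31 = (-0.25)(-0.35) − (0.00)(0.65) = 0.0875
  C_32 = −[(0.95)(-0.35) − (0.00)(0.00)] = 0.3325
  C_33 = (0.95)(0.65) − (-0.25)(0.00) = 0.6175
det(I−A) = Σ_j (I−A)_1j·C_1j = (0.95)(0.4325) + (-0.25)(0.0700) + (0.00)(0.1300) = 0.393375
adj(I−A) = Cᵀ =
  [ 0.4325   0.2000   0.0875]
  [ 0.0700   0.7600   0.3325]
  [ 0.1300   0.2875   0.6175]
(I − A)⁻¹ = adj(I−A) / det(I−A) ≈
  [   1.0995     0.5084     0.2224]
  [   0.1779     1.9320     0.8452]
  [   0.3305     0.7309     1.5697]
x = (I − A)⁻¹ d = adj(I−A)·d / det(I−A), with det(I−A) = 0.393375:
  x_P = (0.4325·95 + 0.2000·170 + 0.0875·245) / 0.393375 = 96.525 / 0.393375 ≈ 245.377
  x_T = (0.0700·95 + 0.7600·170 + 0.3325·245) / 0.393375 = 217.3125 / 0.393375 ≈ 552.431
  x_H = (0.1300·95 + 0.2875·170 + 0.6175·245) / 0.393375 = 212.5125 / 0.393375 ≈ 540.229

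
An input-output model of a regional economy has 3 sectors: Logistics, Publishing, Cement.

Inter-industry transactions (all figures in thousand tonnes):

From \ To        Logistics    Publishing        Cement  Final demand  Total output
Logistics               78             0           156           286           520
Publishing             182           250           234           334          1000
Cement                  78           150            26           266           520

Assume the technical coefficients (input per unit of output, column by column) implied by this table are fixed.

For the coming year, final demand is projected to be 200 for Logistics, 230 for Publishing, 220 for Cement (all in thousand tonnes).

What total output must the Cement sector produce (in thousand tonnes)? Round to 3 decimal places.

Technical coefficients a_ij = z_ij / X_j:
  a_11 = 78/520 = 0.15, a_21 = 182/520 = 0.35, a_31 = 78/520 = 0.15
  a_12 = 0/1000 = 0.00, a_22 = 250/1000 = 0.25, a_32 = 150/1000 = 0.15
  a_13 = 156/520 = 0.30, a_23 = 234/520 = 0.45, a_33 = 26/520 = 0.05
I − A =
  [   0.85     0.00    -0.30]
  [  -0.35     0.75    -0.45]
  [  -0.15    -0.15     0.95]
Cofactors of I−A, C_ij = (−1)^(i+j)·(minor ij) (rows/columns in the sector order above):
  C_11 = (0.75)(0.95) − (-0.45)(-0.15) = 0.6450
  C_12 = −[(-0.35)(0.95) − (-0.45)(-0.15)] = 0.4000
  C_13 = (-0.35)(-0.15) − (0.75)(-0.15) = 0.1650
  C_21 = −[(0.00)(0.95) − (-0.30)(-0.15)] = 0.0450
  C_22 = (0.85)(0.95) − (-0.30)(-0.15) = 0.7625
  C_23 = −[(0.85)(-0.15) − (0.00)(-0.15)] = 0.1275
  C_31 = (0.00)(-0.45) − (-0.30)(0.75) = 0.2250
  C_32 = −[(0.85)(-0.45) − (-0.30)(-0.35)] = 0.4875
  C_33 = (0.85)(0.75) − (0.00)(-0.35) = 0.6375
det(I−A) = Σ_j (I−A)_1j·C_1j = (0.85)(0.6450) + (0.00)(0.4000) + (-0.30)(0.1650) = 0.49875
adj(I−A) = Cᵀ =
  [ 0.6450   0.0450   0.2250]
  [ 0.4000   0.7625   0.4875]
  [ 0.1650   0.1275   0.6375]
(I − A)⁻¹ = adj(I−A) / det(I−A) ≈
  [   1.2932     0.0902     0.4511]
  [   0.8020     1.5288     0.9774]
  [   0.3308     0.2556     1.2782]
x = (I − A)⁻¹ d = adj(I−A)·d / det(I−A), with det(I−A) = 0.49875:
  x_1 = (0.6450·200 + 0.0450·230 + 0.2250·220) / 0.49875 = 188.85 / 0.49875 ≈ 378.647
  x_2 = (0.4000·200 + 0.7625·230 + 0.4875·220) / 0.49875 = 362.625 / 0.49875 ≈ 727.068
  x_3 = (0.1650·200 + 0.1275·230 + 0.6375·220) / 0.49875 = 202.575 / 0.49875 ≈ 406.165

x_3 = 406.165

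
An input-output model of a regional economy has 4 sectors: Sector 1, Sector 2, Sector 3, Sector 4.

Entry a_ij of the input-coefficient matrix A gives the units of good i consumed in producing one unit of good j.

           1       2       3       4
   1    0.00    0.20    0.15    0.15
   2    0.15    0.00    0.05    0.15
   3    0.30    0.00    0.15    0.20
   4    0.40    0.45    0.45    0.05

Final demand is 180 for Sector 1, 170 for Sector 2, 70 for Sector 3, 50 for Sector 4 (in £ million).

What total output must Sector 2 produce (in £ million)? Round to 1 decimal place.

x_2 = 320.9

I − A =
  [   1.00    -0.20    -0.15    -0.15]
  [  -0.15     1.00    -0.05    -0.15]
  [  -0.30     0.00     0.85    -0.20]
  [  -0.40    -0.45    -0.45     0.95]
Compute the cofactors C_ij = (−1)^(i+j)·(3×3 minor ij) of I−A; the adjugate is their transpose:
adj(I−A) = Cᵀ =
  [ 0.655625   0.214375   0.226250   0.185000]
  [ 0.197125   0.591500   0.152500   0.156625]
  [ 0.358250   0.183250   0.771875   0.248000]
  [ 0.539125   0.457250   0.533125   0.776500]
det(I−A) = Σ_j (I−A)_1j·C_1j = (1.00)(0.655625) + (-0.20)(0.197125) + (-0.15)(0.358250) + (-0.15)(0.539125) = 0.48159375
(I − A)⁻¹ = adj(I−A) / det(I−A) ≈
  [   1.3614     0.4451     0.4698     0.3841]
  [   0.4093     1.2282     0.3167     0.3252]
  [   0.7439     0.3805     1.6028     0.5150]
  [   1.1195     0.9495     1.1070     1.6124]
x = (I − A)⁻¹ d = adj(I−A)·d / det(I−A), with det(I−A) = 0.48159375:
  x_1 = (0.655625·180 + 0.214375·170 + 0.226250·70 + 0.185000·50) / 0.48159375 = 179.54375 / 0.48159375 ≈ 372.8
  x_2 = (0.197125·180 + 0.591500·170 + 0.152500·70 + 0.156625·50) / 0.48159375 = 154.54375 / 0.48159375 ≈ 320.9
  x_3 = (0.358250·180 + 0.183250·170 + 0.771875·70 + 0.248000·50) / 0.48159375 = 162.06875 / 0.48159375 ≈ 336.5
  x_4 = (0.539125·180 + 0.457250·170 + 0.533125·70 + 0.776500·50) / 0.48159375 = 250.91875 / 0.48159375 ≈ 521.0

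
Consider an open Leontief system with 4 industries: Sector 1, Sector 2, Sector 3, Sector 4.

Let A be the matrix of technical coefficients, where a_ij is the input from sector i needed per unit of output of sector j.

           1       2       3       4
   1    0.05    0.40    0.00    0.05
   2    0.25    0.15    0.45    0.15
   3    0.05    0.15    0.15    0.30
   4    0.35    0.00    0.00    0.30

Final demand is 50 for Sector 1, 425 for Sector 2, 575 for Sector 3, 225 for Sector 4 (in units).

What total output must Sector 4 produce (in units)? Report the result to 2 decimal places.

x_4 = 675.20

I − A =
  [   0.95    -0.40     0.00    -0.05]
  [  -0.25     0.85    -0.45    -0.15]
  [  -0.05    -0.15     0.85    -0.30]
  [  -0.35     0.00     0.00     0.70]
Compute the cofactors C_ij = (−1)^(i+j)·(3×3 minor ij) of I−A; the adjugate is their transpose:
adj(I−A) = Cᵀ =
  [ 0.458500   0.238000   0.126000   0.137750]
  [ 0.256375   0.550375   0.291375   0.261125]
  [ 0.153125   0.153125   0.459375   0.240625]
  [ 0.229250   0.119000   0.063000   0.528250]
det(I−A) = Σ_j (I−A)_1j·C_1j = (0.95)(0.458500) + (-0.40)(0.256375) + (0.00)(0.153125) + (-0.05)(0.229250) = 0.3215625
(I − A)⁻¹ = adj(I−A) / det(I−A) ≈
  [   1.4259     0.7401     0.3918     0.4284]
  [   0.7973     1.7116     0.9061     0.8121]
  [   0.4762     0.4762     1.4286     0.7483]
  [   0.7129     0.3701     0.1959     1.6428]
x = (I − A)⁻¹ d = adj(I−A)·d / det(I−A), with det(I−A) = 0.3215625:
  x_1 = (0.458500·50 + 0.238000·425 + 0.126000·575 + 0.137750·225) / 0.3215625 = 227.51875 / 0.3215625 ≈ 707.54
  x_2 = (0.256375·50 + 0.550375·425 + 0.291375·575 + 0.261125·225) / 0.3215625 = 473.021875 / 0.3215625 ≈ 1471.01
  x_3 = (0.153125·50 + 0.153125·425 + 0.459375·575 + 0.240625·225) / 0.3215625 = 391.015625 / 0.3215625 ≈ 1215.99
  x_4 = (0.229250·50 + 0.119000·425 + 0.063000·575 + 0.528250·225) / 0.3215625 = 217.11875 / 0.3215625 ≈ 675.20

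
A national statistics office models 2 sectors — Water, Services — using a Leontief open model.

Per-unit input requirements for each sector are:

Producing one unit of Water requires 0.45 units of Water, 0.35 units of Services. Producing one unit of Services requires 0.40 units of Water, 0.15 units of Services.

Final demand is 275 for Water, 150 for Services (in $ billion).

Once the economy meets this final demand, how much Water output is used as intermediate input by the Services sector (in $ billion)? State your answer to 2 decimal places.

I − A =
  [   0.55    -0.40]
  [  -0.35     0.85]
det(I−A) = (0.55)(0.85) − (-0.40)(-0.35) = 0.3275
adj(I−A) = [[0.85, 0.40], [0.35, 0.55]]
(I − A)⁻¹ = adj(I−A) / det(I−A) ≈
  [   2.5954     1.2214]
  [   1.0687     1.6794]
First solve x = (I − A)⁻¹ d = adj(I−A)·d / det(I−A); in particular x_S = (0.35·275 + 0.55·150) / 0.3275 = 178.75 / 0.3275 ≈ 545.8015.
Intermediate flow from W to S: z_WS = a_WS · x_S = 0.40 × 178.75 / 0.3275 = 71.50 / 0.3275 ≈ 218.32.

z_WS = 218.32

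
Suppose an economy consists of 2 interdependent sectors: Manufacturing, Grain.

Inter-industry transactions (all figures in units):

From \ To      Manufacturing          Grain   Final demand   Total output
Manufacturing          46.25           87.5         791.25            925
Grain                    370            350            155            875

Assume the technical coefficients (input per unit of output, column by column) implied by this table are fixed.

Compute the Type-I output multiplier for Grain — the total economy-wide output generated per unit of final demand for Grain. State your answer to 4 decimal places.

m_2 = 1.9811

Technical coefficients a_ij = z_ij / X_j:
  a_11 = 46.25/925 = 0.05, a_21 = 370/925 = 0.40
  a_12 = 87.5/875 = 0.10, a_22 = 350/875 = 0.40
I − A =
  [   0.95    -0.10]
  [  -0.40     0.60]
det(I−A) = (0.95)(0.60) − (-0.10)(-0.40) = 0.5300
adj(I−A) = [[0.60, 0.10], [0.40, 0.95]]
(I − A)⁻¹ = adj(I−A) / det(I−A) ≈
  [   1.13208     0.18868]
  [   0.75472     1.79245]
The output multiplier for sector j is the column-j sum of the Leontief inverse (I − A)⁻¹ = adj(I−A) / det(I−A).
Column 2 of adj(I−A): (0.10, 0.95); det(I−A) = 0.5300.
m_2 = (0.10 + 0.95) / 0.5300 = 1.05 / 0.5300 ≈ 1.9811.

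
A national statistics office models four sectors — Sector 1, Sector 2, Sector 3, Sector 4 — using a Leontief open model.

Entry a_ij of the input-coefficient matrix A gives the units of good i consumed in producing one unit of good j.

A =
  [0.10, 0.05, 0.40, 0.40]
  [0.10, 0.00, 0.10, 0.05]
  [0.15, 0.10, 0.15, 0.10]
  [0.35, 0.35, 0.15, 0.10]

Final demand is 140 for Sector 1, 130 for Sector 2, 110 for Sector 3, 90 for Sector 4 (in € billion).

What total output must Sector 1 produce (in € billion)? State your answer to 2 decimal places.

x_1 = 488.92

I − A =
  [   0.90    -0.05    -0.40    -0.40]
  [  -0.10     1.00    -0.10    -0.05]
  [  -0.15    -0.10     0.85    -0.10]
  [  -0.35    -0.35    -0.15     0.90]
Compute the cofactors C_ij = (−1)^(i+j)·(3×3 minor ij) of I−A; the adjugate is their transpose:
adj(I−A) = Cᵀ =
  [ 0.721875   0.212500   0.431875   0.380625]
  [ 0.108000   0.479000   0.122750   0.088250]
  [ 0.181625   0.128000   0.634875   0.158375]
  [ 0.353000   0.290250   0.321500   0.687000]
det(I−A) = Σ_j (I−A)_1j·C_1j = (0.90)(0.721875) + (-0.05)(0.108000) + (-0.40)(0.181625) + (-0.40)(0.353000) = 0.4304375
(I − A)⁻¹ = adj(I−A) / det(I−A) ≈
  [   1.6771     0.4937     1.0033     0.8843]
  [   0.2509     1.1128     0.2852     0.2050]
  [   0.4220     0.2974     1.4750     0.3679]
  [   0.8201     0.6743     0.7469     1.5961]
x = (I − A)⁻¹ d = adj(I−A)·d / det(I−A), with det(I−A) = 0.4304375:
  x_1 = (0.721875·140 + 0.212500·130 + 0.431875·110 + 0.380625·90) / 0.4304375 = 210.45 / 0.4304375 ≈ 488.92
  x_2 = (0.108000·140 + 0.479000·130 + 0.122750·110 + 0.088250·90) / 0.4304375 = 98.835 / 0.4304375 ≈ 229.62
  x_3 = (0.181625·140 + 0.128000·130 + 0.634875·110 + 0.158375·90) / 0.4304375 = 126.1575 / 0.4304375 ≈ 293.09
  x_4 = (0.353000·140 + 0.290250·130 + 0.321500·110 + 0.687000·90) / 0.4304375 = 184.3475 / 0.4304375 ≈ 428.28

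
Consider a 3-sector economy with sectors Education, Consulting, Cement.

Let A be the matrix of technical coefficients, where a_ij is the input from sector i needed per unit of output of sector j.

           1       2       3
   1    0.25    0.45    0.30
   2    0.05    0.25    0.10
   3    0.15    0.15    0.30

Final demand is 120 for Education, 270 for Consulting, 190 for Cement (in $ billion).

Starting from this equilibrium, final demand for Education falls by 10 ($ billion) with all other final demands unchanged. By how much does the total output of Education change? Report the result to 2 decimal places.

I − A =
  [   0.75    -0.45    -0.30]
  [  -0.05     0.75    -0.10]
  [  -0.15    -0.15     0.70]
Cofactors of I−A, C_ij = (−1)^(i+j)·(minor ij) (rows/columns in the sector order above):
  C_11 = (0.75)(0.70) − (-0.10)(-0.15) = 0.5100
  C_12 = −[(-0.05)(0.70) − (-0.10)(-0.15)] = 0.0500
  C_13 = (-0.05)(-0.15) − (0.75)(-0.15) = 0.1200
  C_21 = −[(-0.45)(0.70) − (-0.30)(-0.15)] = 0.3600
  C_22 = (0.75)(0.70) − (-0.30)(-0.15) = 0.4800
  C_23 = −[(0.75)(-0.15) − (-0.45)(-0.15)] = 0.1800
  C_31 = (-0.45)(-0.10) − (-0.30)(0.75) = 0.2700
  C_32 = −[(0.75)(-0.10) − (-0.30)(-0.05)] = 0.0900
  C_33 = (0.75)(0.75) − (-0.45)(-0.05) = 0.5400
det(I−A) = Σ_j (I−A)_1j·C_1j = (0.75)(0.5100) + (-0.45)(0.0500) + (-0.30)(0.1200) = 0.3240
adj(I−A) = Cᵀ =
  [ 0.5100   0.3600   0.2700]
  [ 0.0500   0.4800   0.0900]
  [ 0.1200   0.1800   0.5400]
(I − A)⁻¹ = adj(I−A) / det(I−A) ≈
  [   1.5741     1.1111     0.8333]
  [   0.1543     1.4815     0.2778]
  [   0.3704     0.5556     1.6667]
Δx = (I − A)⁻¹ Δd with Δd having -10 in the Education component and 0 elsewhere.
So Δx_1 = L_11 · (-10), where L_11 = adj(I−A)_11 / det(I−A) = 0.5100 / 0.3240.
Δx_1 = 0.5100 × (-10) / 0.3240 = -5.10 / 0.3240 ≈ -15.74.

Δx_1 = -15.74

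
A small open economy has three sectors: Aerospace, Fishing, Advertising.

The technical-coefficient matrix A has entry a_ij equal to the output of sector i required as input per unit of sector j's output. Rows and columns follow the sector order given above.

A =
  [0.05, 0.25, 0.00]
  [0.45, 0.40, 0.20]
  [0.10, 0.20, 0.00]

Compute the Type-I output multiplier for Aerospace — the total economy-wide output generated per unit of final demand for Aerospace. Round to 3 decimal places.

m_1 = 2.847

I − A =
  [   0.95    -0.25     0.00]
  [  -0.45     0.60    -0.20]
  [  -0.10    -0.20     1.00]
Cofactors of I−A, C_ij = (−1)^(i+j)·(minor ij) (rows/columns in the sector order above):
  C_11 = (0.60)(1.00) − (-0.20)(-0.20) = 0.5600
  C_12 = −[(-0.45)(1.00) − (-0.20)(-0.10)] = 0.4700
  C_13 = (-0.45)(-0.20) − (0.60)(-0.10) = 0.1500
  C_21 = −[(-0.25)(1.00) − (0.00)(-0.20)] = 0.2500
  C_22 = (0.95)(1.00) − (0.00)(-0.10) = 0.9500
  C_23 = −[(0.95)(-0.20) − (-0.25)(-0.10)] = 0.2150
  C_31 = (-0.25)(-0.20) − (0.00)(0.60) = 0.0500
  C_32 = −[(0.95)(-0.20) − (0.00)(-0.45)] = 0.1900
  C_33 = (0.95)(0.60) − (-0.25)(-0.45) = 0.4575
det(I−A) = Σ_j (I−A)_1j·C_1j = (0.95)(0.5600) + (-0.25)(0.4700) + (0.00)(0.1500) = 0.4145
adj(I−A) = Cᵀ =
  [ 0.5600   0.2500   0.0500]
  [ 0.4700   0.9500   0.1900]
  [ 0.1500   0.2150   0.4575]
(I − A)⁻¹ = adj(I−A) / det(I−A) ≈
  [   1.3510     0.6031     0.1206]
  [   1.1339     2.2919     0.4584]
  [   0.3619     0.5187     1.1037]
The output multiplier for sector j is the column-j sum of the Leontief inverse (I − A)⁻¹ = adj(I−A) / det(I−A).
Column 1 of adj(I−A): (0.5600, 0.4700, 0.1500); det(I−A) = 0.4145.
m_1 = (0.5600 + 0.4700 + 0.1500) / 0.4145 = 1.18 / 0.4145 ≈ 2.847.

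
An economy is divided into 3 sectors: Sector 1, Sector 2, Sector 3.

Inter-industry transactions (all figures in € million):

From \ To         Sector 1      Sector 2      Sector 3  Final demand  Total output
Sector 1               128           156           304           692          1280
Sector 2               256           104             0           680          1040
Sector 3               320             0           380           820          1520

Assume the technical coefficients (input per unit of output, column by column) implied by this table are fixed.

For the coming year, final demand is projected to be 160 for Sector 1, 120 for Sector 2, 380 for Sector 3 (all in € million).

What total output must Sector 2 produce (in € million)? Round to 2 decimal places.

Technical coefficients a_ij = z_ij / X_j:
  a_11 = 128/1280 = 0.10, a_21 = 256/1280 = 0.20, a_31 = 320/1280 = 0.25
  a_12 = 156/1040 = 0.15, a_22 = 104/1040 = 0.10, a_32 = 0/1040 = 0.00
  a_13 = 304/1520 = 0.20, a_23 = 0/1520 = 0.00, a_33 = 380/1520 = 0.25
I − A =
  [   0.90    -0.15    -0.20]
  [  -0.20     0.90     0.00]
  [  -0.25     0.00     0.75]
Cofactors of I−A, C_ij = (−1)^(i+j)·(minor ij) (rows/columns in the sector order above):
  C_11 = (0.90)(0.75) − (0.00)(0.00) = 0.6750
  C_12 = −[(-0.20)(0.75) − (0.00)(-0.25)] = 0.1500
  C_13 = (-0.20)(0.00) − (0.90)(-0.25) = 0.2250
  C_21 = −[(-0.15)(0.75) − (-0.20)(0.00)] = 0.1125
  C_22 = (0.90)(0.75) − (-0.20)(-0.25) = 0.6250
  C_23 = −[(0.90)(0.00) − (-0.15)(-0.25)] = 0.0375
  C_31 = (-0.15)(0.00) − (-0.20)(0.90) = 0.1800
  C_32 = −[(0.90)(0.00) − (-0.20)(-0.20)] = 0.0400
  C_33 = (0.90)(0.90) − (-0.15)(-0.20) = 0.7800
det(I−A) = Σ_j (I−A)_1j·C_1j = (0.90)(0.6750) + (-0.15)(0.1500) + (-0.20)(0.2250) = 0.5400
adj(I−A) = Cᵀ =
  [ 0.6750   0.1125   0.1800]
  [ 0.1500   0.6250   0.0400]
  [ 0.2250   0.0375   0.7800]
(I − A)⁻¹ = adj(I−A) / det(I−A) ≈
  [   1.2500     0.2083     0.3333]
  [   0.2778     1.1574     0.0741]
  [   0.4167     0.0694     1.4444]
x = (I − A)⁻¹ d = adj(I−A)·d / det(I−A), with det(I−A) = 0.5400:
  x_1 = (0.6750·160 + 0.1125·120 + 0.1800·380) / 0.5400 = 189.90 / 0.5400 ≈ 351.67
  x_2 = (0.1500·160 + 0.6250·120 + 0.0400·380) / 0.5400 = 114.20 / 0.5400 ≈ 211.48
  x_3 = (0.2250·160 + 0.0375·120 + 0.7800·380) / 0.5400 = 336.90 / 0.5400 ≈ 623.89

x_2 = 211.48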